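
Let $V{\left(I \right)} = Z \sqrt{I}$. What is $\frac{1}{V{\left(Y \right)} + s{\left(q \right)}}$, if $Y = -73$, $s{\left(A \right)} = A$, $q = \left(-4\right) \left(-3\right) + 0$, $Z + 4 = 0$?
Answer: $\frac{3}{328} + \frac{i \sqrt{73}}{328} \approx 0.0091463 + 0.026049 i$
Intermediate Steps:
$Z = -4$ ($Z = -4 + 0 = -4$)
$q = 12$ ($q = 12 + 0 = 12$)
$V{\left(I \right)} = - 4 \sqrt{I}$
$\frac{1}{V{\left(Y \right)} + s{\left(q \right)}} = \frac{1}{- 4 \sqrt{-73} + 12} = \frac{1}{- 4 i \sqrt{73} + 12} = \frac{1}{12 - 4 i \sqrt{73}}$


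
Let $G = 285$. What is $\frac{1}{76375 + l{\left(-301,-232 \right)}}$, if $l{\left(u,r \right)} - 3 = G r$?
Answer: $\frac{1}{10258} \approx 9.7485 \cdot 10^{-5}$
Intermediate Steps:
$l{\left(u,r \right)} = 3 + 285 r$
$\frac{1}{76375 + l{\left(-301,-232 \right)}} = \frac{1}{76375 + \left(3 + 285 \left(-232\right)\right)} = \frac{1}{76375 + \left(3 - 66120\right)} = \frac{1}{76375 - 66117} = \frac{1}{10258}$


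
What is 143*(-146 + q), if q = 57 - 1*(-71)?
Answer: -2574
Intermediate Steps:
q = 128 (q = 57 + 71 = 128)
143*(-146 + q) = 143*(-146 + 128) = 143*(-18) = -2574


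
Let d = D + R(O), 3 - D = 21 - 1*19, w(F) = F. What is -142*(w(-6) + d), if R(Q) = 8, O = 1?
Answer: -426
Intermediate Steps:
D = 1 (D = 3 - (21 - 1*19) = 3 - (21 - 19) = 3 - 1*2 = 3 - 2 = 1)
d = 9 (d = 1 + 8 = 9)
-142*(w(-6) + d) = -142*(-6 + 9) = -142*3 = -426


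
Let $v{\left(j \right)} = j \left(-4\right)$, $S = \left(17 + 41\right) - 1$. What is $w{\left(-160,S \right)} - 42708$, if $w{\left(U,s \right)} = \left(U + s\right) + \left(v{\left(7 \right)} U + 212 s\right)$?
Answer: $-26247$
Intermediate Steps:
$S = 57$ ($S = 58 - 1 = 57$)
$v{\left(j \right)} = - 4 j$
$w{\left(U,s \right)} = - 27 U + 213 s$ ($w{\left(U,s \right)} = \left(U + s\right) + \left(\left(-4\right) 7 U + 212 s\right) = \left(U + s\right) - \left(- 212 s + 28 U\right) = - 27 U + 213 s$)
$w{\left(-160,S \right)} - 42708 = \left(\left(-27\right) \left(-160\right) + 213 \cdot 57\right) - 42708 = \left(4320 + 12141\right) - 42708 = 16461 - 42708 = -26247$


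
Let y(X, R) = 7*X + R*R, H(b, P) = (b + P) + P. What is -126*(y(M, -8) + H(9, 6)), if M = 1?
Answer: -11592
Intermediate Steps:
H(b, P) = b + 2*P (H(b, P) = (P + b) + P = b + 2*P)
y(X, R) = R² + 7*X (y(X, R) = 7*X + R² = R² + 7*X)
-126*(y(M, -8) + H(9, 6)) = -126*(((-8)² + 7*1) + (9 + 2*6)) = -126*((64 + 7) + (9 + 12)) = -126*(71 + 21) = -126*92 = -11592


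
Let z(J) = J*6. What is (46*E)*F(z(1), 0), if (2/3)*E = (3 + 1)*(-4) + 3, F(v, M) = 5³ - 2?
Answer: -110331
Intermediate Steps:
z(J) = 6*J
F(v, M) = 123 (F(v, M) = 125 - 2 = 123)
E = -39/2 (E = 3*((3 + 1)*(-4) + 3)/2 = 3*(4*(-4) + 3)/2 = 3*(-16 + 3)/2 = (3/2)*(-13) = -39/2 ≈ -19.500)
(46*E)*F(z(1), 0) = (46*(-39/2))*123 = -897*123 = -110331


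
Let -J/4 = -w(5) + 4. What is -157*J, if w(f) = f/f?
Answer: 1884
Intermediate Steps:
w(f) = 1
J = -12 (J = -4*(-1*1 + 4) = -4*(-1 + 4) = -4*3 = -12)
-157*J = -157*(-12) = 1884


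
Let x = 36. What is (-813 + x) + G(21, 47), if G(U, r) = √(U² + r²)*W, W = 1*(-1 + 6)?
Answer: -777 + 25*√106 ≈ -519.61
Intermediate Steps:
W = 5 (W = 1*5 = 5)
G(U, r) = 5*√(U² + r²) (G(U, r) = √(U² + r²)*5 = 5*√(U² + r²))
(-813 + x) + G(21, 47) = (-813 + 36) + 5*√(21² + 47²) = -777 + 5*√(441 + 2209) = -777 + 5*√2650 = -777 + 5*(5*√106) = -777 + 25*√106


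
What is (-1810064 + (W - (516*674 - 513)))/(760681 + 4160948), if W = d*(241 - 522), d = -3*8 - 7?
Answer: -716208/1640543 ≈ -0.43657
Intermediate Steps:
d = -31 (d = -24 - 7 = -31)
W = 8711 (W = -31*(241 - 522) = -31*(-281) = 8711)
(-1810064 + (W - (516*674 - 513)))/(760681 + 4160948) = (-1810064 + (8711 - (516*674 - 513)))/(760681 + 4160948) = (-1810064 + (8711 - (347784 - 513)))/4921629 = (-1810064 + (8711 - 1*347271))*(1/4921629) = (-1810064 + (8711 - 347271))*(1/4921629) = (-1810064 - 338560)*(1/4921629) = -2148624*1/4921629 = -716208/1640543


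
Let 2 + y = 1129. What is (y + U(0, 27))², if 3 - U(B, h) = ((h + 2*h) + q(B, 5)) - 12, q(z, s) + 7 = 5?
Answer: 1129969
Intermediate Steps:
y = 1127 (y = -2 + 1129 = 1127)
q(z, s) = -2 (q(z, s) = -7 + 5 = -2)
U(B, h) = 17 - 3*h (U(B, h) = 3 - (((h + 2*h) - 2) - 12) = 3 - ((3*h - 2) - 12) = 3 - ((-2 + 3*h) - 12) = 3 - (-14 + 3*h) = 3 + (14 - 3*h) = 17 - 3*h)
(y + U(0, 27))² = (1127 + (17 - 3*27))² = (1127 + (17 - 81))² = (1127 - 64)² = 1063² = 1129969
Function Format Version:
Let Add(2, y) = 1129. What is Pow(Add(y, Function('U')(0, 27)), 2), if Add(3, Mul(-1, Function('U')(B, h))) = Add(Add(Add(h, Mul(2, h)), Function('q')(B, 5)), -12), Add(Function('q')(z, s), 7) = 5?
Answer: 1129969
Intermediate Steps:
y = 1127 (y = Add(-2, 1129) = 1127)
Function('q')(z, s) = -2 (Function('q')(z, s) = Add(-7, 5) = -2)
Function('U')(B, h) = Add(17, Mul(-3, h)) (Function('U')(B, h) = Add(3, Mul(-1, Add(Add(Add(h, Mul(2, h)), -2), -12))) = Add(3, Mul(-1, Add(Add(Mul(3, h), -2), -12))) = Add(3, Mul(-1, Add(Add(-2, Mul(3, h)), -12))) = Add(3, Mul(-1, Add(-14, Mul(3, h)))) = Add(3, Add(14, Mul(-3, h))) = Add(17, Mul(-3, h)))
Pow(Add(y, Function('U')(0, 27)), 2) = Pow(Add(1127, Add(17, Mul(-3, 27))), 2) = Pow(Add(1127, Add(17, -81)), 2) = Pow(Add(1127, -64), 2) = Pow(1063, 2) = 1129969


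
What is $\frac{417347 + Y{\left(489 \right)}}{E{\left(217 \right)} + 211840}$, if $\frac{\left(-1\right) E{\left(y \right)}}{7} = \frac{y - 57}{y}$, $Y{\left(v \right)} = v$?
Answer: $\frac{3238229}{1641720} \approx 1.9725$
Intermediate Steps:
$E{\left(y \right)} = - \frac{7 \left(-57 + y\right)}{y}$ ($E{\left(y \right)} = - 7 \frac{y - 57}{y} = - 7 \frac{-57 + y}{y} = - \frac{7 \left(-57 + y\right)}{y}$)
$\frac{417347 + Y{\left(489 \right)}}{E{\left(217 \right)} + 211840} = \frac{417347 + 489}{\left(-7 + \frac{399}{217}\right) + 211840} = \frac{417836}{\left(-7 + 399 \cdot \frac{1}{217}\right) + 211840} = \frac{417836}{\left(-7 + \frac{57}{31}\right) + 211840} = \frac{417836}{- \frac{160}{31} + 211840} = \frac{417836}{\frac{6566880}{31}} = 417836 \cdot \frac{31}{6566880} = \frac{3238229}{1641720}$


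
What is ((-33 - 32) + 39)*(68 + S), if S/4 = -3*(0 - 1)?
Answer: -2080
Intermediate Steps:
S = 12 (S = 4*(-3*(0 - 1)) = 4*(-3*(-1)) = 4*3 = 12)
((-33 - 32) + 39)*(68 + S) = ((-33 - 32) + 39)*(68 + 12) = (-65 + 39)*80 = -26*80 = -2080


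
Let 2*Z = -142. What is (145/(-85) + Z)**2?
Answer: 1527696/289 ≈ 5286.1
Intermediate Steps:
Z = -71 (Z = (1/2)*(-142) = -71)
(145/(-85) + Z)**2 = (145/(-85) - 71)**2 = (145*(-1/85) - 71)**2 = (-29/17 - 71)**2 = (-1236/17)**2 = 1527696/289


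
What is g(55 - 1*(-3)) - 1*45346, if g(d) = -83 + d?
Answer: -45371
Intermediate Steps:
g(55 - 1*(-3)) - 1*45346 = (-83 + (55 - 1*(-3))) - 1*45346 = (-83 + (55 + 3)) - 45346 = (-83 + 58) - 45346 = -25 - 45346 = -45371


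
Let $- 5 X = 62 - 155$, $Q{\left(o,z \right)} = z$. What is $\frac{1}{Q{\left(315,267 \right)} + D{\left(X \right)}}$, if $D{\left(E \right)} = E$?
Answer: $\frac{5}{1428} \approx 0.0035014$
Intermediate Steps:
$X = \frac{93}{5}$ ($X = - \frac{62 - 155}{5} = \left(- \frac{1}{5}\right) \left(-93\right) = \frac{93}{5} \approx 18.6$)
$\frac{1}{Q{\left(315,267 \right)} + D{\left(X \right)}} = \frac{1}{267 + \frac{93}{5}} = \frac{1}{\frac{1428}{5}} = \frac{5}{1428}$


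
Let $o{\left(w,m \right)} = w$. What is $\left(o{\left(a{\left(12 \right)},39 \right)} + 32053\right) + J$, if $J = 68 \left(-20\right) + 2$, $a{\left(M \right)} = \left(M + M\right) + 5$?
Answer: $30724$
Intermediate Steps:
$a{\left(M \right)} = 5 + 2 M$ ($a{\left(M \right)} = 2 M + 5 = 5 + 2 M$)
$J = -1358$ ($J = -1360 + 2 = -1358$)
$\left(o{\left(a{\left(12 \right)},39 \right)} + 32053\right) + J = \left(\left(5 + 2 \cdot 12\right) + 32053\right) - 1358 = \left(\left(5 + 24\right) + 32053\right) - 1358 = \left(29 + 32053\right) - 1358 = 32082 - 1358 = 30724$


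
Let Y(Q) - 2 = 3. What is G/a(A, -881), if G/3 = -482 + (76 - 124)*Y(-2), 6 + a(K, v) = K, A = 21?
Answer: -722/5 ≈ -144.40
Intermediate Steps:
Y(Q) = 5 (Y(Q) = 2 + 3 = 5)
a(K, v) = -6 + K
G = -2166 (G = 3*(-482 + (76 - 124)*5) = 3*(-482 - 48*5) = 3*(-482 - 240) = 3*(-722) = -2166)
G/a(A, -881) = -2166/(-6 + 21) = -2166/15 = -2166*1/15 = -722/5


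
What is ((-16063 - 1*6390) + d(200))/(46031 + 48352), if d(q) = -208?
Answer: -22661/94383 ≈ -0.24010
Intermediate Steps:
((-16063 - 1*6390) + d(200))/(46031 + 48352) = ((-16063 - 1*6390) - 208)/(46031 + 48352) = ((-16063 - 6390) - 208)/94383 = (-22453 - 208)*(1/94383) = -22661*1/94383 = -22661/94383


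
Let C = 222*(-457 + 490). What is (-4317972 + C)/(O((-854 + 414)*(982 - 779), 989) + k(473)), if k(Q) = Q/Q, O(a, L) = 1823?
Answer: -718441/304 ≈ -2363.3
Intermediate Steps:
k(Q) = 1
C = 7326 (C = 222*33 = 7326)
(-4317972 + C)/(O((-854 + 414)*(982 - 779), 989) + k(473)) = (-4317972 + 7326)/(1823 + 1) = -4310646/1824 = -4310646*1/1824 = -718441/304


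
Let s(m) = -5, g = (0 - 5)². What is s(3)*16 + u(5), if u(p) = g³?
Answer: 15545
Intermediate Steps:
g = 25 (g = (-5)² = 25)
u(p) = 15625 (u(p) = 25³ = 15625)
s(3)*16 + u(5) = -5*16 + 15625 = -80 + 15625 = 15545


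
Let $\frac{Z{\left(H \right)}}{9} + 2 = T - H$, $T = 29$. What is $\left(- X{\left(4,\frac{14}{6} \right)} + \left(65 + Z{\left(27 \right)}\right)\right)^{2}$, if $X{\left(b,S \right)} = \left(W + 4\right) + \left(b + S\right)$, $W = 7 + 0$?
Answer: $\frac{20449}{9} \approx 2272.1$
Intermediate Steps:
$W = 7$
$Z{\left(H \right)} = 243 - 9 H$ ($Z{\left(H \right)} = -18 + 9 \left(29 - H\right) = -18 - \left(-261 + 9 H\right) = 243 - 9 H$)
$X{\left(b,S \right)} = 11 + S + b$ ($X{\left(b,S \right)} = \left(7 + 4\right) + \left(b + S\right) = 11 + \left(S + b\right) = 11 + S + b$)
$\left(- X{\left(4,\frac{14}{6} \right)} + \left(65 + Z{\left(27 \right)}\right)\right)^{2} = \left(- (11 + \frac{14}{6} + 4) + \left(65 + \left(243 - 243\right)\right)\right)^{2} = \left(- (11 + 14 \cdot \frac{1}{6} + 4) + \left(65 + \left(243 - 243\right)\right)\right)^{2} = \left(- (11 + \frac{7}{3} + 4) + \left(65 + 0\right)\right)^{2} = \left(\left(-1\right) \frac{52}{3} + 65\right)^{2} = \left(- \frac{52}{3} + 65\right)^{2} = \left(\frac{143}{3}\right)^{2} = \frac{20449}{9}$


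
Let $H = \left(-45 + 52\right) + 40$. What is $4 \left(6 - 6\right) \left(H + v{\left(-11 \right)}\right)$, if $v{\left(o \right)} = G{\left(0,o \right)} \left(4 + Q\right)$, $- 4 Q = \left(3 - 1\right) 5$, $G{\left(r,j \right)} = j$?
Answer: $0$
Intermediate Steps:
$Q = - \frac{5}{2}$ ($Q = - \frac{\left(3 - 1\right) 5}{4} = - \frac{2 \cdot 5}{4} = \left(- \frac{1}{4}\right) 10 = - \frac{5}{2} \approx -2.5$)
$H = 47$ ($H = 7 + 40 = 47$)
$v{\left(o \right)} = \frac{3 o}{2}$ ($v{\left(o \right)} = o \left(4 - \frac{5}{2}\right) = o \frac{3}{2} = \frac{3 o}{2}$)
$4 \left(6 - 6\right) \left(H + v{\left(-11 \right)}\right) = 4 \left(6 - 6\right) \left(47 + \frac{3}{2} \left(-11\right)\right) = 4 \cdot 0 \left(47 - \frac{33}{2}\right) = 0 \cdot \frac{61}{2} = 0$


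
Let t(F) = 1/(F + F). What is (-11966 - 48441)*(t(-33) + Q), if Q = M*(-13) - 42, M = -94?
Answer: -4704436753/66 ≈ -7.1279e+7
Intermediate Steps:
t(F) = 1/(2*F)
Q = 1180 (Q = -94*(-13) - 42 = 1222 - 42 = 1180)
(-11966 - 48441)*(t(-33) + Q) = (-11966 - 48441)*((½)/(-33) + 1180) = -60407*((½)*(-1/33) + 1180) = -60407*(-1/66 + 1180) = -60407*77879/66 = -4704436753/66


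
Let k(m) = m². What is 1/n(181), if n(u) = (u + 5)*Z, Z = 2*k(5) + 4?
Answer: 1/10044 ≈ 9.9562e-5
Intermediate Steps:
Z = 54 (Z = 2*5² + 4 = 2*25 + 4 = 50 + 4 = 54)
n(u) = 270 + 54*u (n(u) = (u + 5)*54 = (5 + u)*54 = 270 + 54*u)
1/n(181) = 1/(270 + 54*181) = 1/(270 + 9774) = 1/10044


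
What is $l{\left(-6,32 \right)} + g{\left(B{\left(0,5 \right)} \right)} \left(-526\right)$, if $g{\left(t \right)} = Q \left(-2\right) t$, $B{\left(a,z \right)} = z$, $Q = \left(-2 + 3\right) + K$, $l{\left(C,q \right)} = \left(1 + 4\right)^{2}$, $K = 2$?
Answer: $15805$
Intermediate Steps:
$l{\left(C,q \right)} = 25$ ($l{\left(C,q \right)} = 5^{2} = 25$)
$Q = 3$ ($Q = \left(-2 + 3\right) + 2 = 1 + 2 = 3$)
$g{\left(t \right)} = - 6 t$ ($g{\left(t \right)} = 3 \left(-2\right) t = - 6 t$)
$l{\left(-6,32 \right)} + g{\left(B{\left(0,5 \right)} \right)} \left(-526\right) = 25 + \left(-6\right) 5 \left(-526\right) = 25 - -15780 = 25 + 15780 = 15805$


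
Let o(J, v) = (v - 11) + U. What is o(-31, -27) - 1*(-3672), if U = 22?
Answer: 3656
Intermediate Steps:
o(J, v) = 11 + v (o(J, v) = (v - 11) + 22 = (-11 + v) + 22 = 11 + v)
o(-31, -27) - 1*(-3672) = (11 - 27) - 1*(-3672) = -16 + 3672 = 3656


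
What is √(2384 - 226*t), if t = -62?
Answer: 2*√4099 ≈ 128.05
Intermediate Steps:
√(2384 - 226*t) = √(2384 - 226*(-62)) = √(2384 + 14012) = √16396 = 2*√4099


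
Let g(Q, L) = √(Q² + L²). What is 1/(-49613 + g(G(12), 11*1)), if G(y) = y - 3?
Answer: -49613/2461449567 - √202/2461449567 ≈ -2.0162e-5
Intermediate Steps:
G(y) = -3 + y
g(Q, L) = √(L² + Q²)
1/(-49613 + g(G(12), 11*1)) = 1/(-49613 + √((11*1)² + (-3 + 12)²)) = 1/(-49613 + √(11² + 9²)) = 1/(-49613 + √(121 + 81)) = 1/(-49613 + √202)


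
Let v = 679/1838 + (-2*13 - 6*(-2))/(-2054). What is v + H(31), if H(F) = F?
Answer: 59226605/1887626 ≈ 31.376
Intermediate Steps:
v = 710199/1887626 (v = 679*(1/1838) + (-26 + 12)*(-1/2054) = 679/1838 - 14*(-1/2054) = 679/1838 + 7/1027 = 710199/1887626 ≈ 0.37624)
v + H(31) = 710199/1887626 + 31 = 59226605/1887626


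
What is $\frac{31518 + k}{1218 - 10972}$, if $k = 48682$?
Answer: $- \frac{40100}{4877} \approx -8.2223$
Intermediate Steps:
$\frac{31518 + k}{1218 - 10972} = \frac{31518 + 48682}{1218 - 10972} = \frac{80200}{-9754} = 80200 \left(- \frac{1}{9754}\right) = - \frac{40100}{4877}$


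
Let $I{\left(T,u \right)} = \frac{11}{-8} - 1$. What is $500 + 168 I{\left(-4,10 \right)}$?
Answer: $101$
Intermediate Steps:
$I{\left(T,u \right)} = - \frac{19}{8}$ ($I{\left(T,u \right)} = 11 \left(- \frac{1}{8}\right) - 1 = - \frac{11}{8} - 1 = - \frac{19}{8}$)
$500 + 168 I{\left(-4,10 \right)} = 500 + 168 \left(- \frac{19}{8}\right) = 500 - 399 = 101$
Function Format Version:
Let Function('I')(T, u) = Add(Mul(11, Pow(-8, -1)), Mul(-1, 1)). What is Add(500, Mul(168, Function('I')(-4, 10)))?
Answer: 101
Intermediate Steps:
Function('I')(T, u) = Rational(-19, 8) (Function('I')(T, u) = Add(Mul(11, Rational(-1, 8)), -1) = Add(Rational(-11, 8), -1) = Rational(-19, 8))
Add(500, Mul(168, Function('I')(-4, 10))) = Add(500, Mul(168, Rational(-19, 8))) = Add(500, -399) = 101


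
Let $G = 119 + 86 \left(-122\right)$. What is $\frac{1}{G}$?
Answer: $- \frac{1}{10373} \approx -9.6404 \cdot 10^{-5}$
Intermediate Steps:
$G = -10373$ ($G = 119 - 10492 = -10373$)
$\frac{1}{G} = \frac{1}{-10373} = - \frac{1}{10373}$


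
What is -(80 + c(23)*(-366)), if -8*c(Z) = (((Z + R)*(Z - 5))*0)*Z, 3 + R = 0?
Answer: -80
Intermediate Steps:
R = -3 (R = -3 + 0 = -3)
c(Z) = 0 (c(Z) = -((Z - 3)*(Z - 5))*0*Z/8 = -((-3 + Z)*(-5 + Z))*0*Z/8 = -((-5 + Z)*(-3 + Z))*0*Z/8 = -0*Z = -⅛*0 = 0)
-(80 + c(23)*(-366)) = -(80 + 0*(-366)) = -(80 + 0) = -1*80 = -80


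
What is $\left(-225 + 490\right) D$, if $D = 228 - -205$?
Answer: $114745$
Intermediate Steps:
$D = 433$ ($D = 228 + 205 = 433$)
$\left(-225 + 490\right) D = \left(-225 + 490\right) 433 = 265 \cdot 433 = 114745$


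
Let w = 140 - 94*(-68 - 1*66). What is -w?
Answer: -12736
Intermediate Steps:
w = 12736 (w = 140 - 94*(-68 - 66) = 140 - 94*(-134) = 140 + 12596 = 12736)
-w = -1*12736 = -12736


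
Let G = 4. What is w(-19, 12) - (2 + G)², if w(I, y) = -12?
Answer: -48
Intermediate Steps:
w(-19, 12) - (2 + G)² = -12 - (2 + 4)² = -12 - 1*6² = -12 - 1*36 = -12 - 36 = -48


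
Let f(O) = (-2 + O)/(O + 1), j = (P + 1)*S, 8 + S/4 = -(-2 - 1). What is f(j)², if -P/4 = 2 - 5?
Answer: 68644/67081 ≈ 1.0233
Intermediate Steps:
P = 12 (P = -4*(2 - 5) = -4*(-3) = 12)
S = -20 (S = -32 + 4*(-(-2 - 1)) = -32 + 4*(-1*(-3)) = -32 + 4*3 = -32 + 12 = -20)
j = -260 (j = (12 + 1)*(-20) = 13*(-20) = -260)
f(O) = (-2 + O)/(1 + O)
f(j)² = ((-2 - 260)/(1 - 260))² = (-262/(-259))² = (-1/259*(-262))² = (262/259)² = 68644/67081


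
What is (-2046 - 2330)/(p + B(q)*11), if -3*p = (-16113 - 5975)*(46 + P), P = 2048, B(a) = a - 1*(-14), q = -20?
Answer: -2188/7708679 ≈ -0.00028384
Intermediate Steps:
B(a) = 14 + a (B(a) = a + 14 = 14 + a)
p = 15417424 (p = -(-16113 - 5975)*(46 + 2048)/3 = -(-22088)*2094/3 = -⅓*(-46252272) = 15417424)
(-2046 - 2330)/(p + B(q)*11) = (-2046 - 2330)/(15417424 + (14 - 20)*11) = -4376/(15417424 - 6*11) = -4376/(15417424 - 66) = -4376/15417358 = -4376*1/15417358 = -2188/7708679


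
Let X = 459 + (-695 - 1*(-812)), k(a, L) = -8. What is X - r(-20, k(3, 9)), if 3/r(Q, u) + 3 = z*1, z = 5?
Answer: 1149/2 ≈ 574.50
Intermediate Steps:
r(Q, u) = 3/2 (r(Q, u) = 3/(-3 + 5*1) = 3/(-3 + 5) = 3/2)
X = 576 (X = 459 + (-695 + 812) = 459 + 117 = 576)
X - r(-20, k(3, 9)) = 576 - 1*3/2 = 576 - 3/2 = 1149/2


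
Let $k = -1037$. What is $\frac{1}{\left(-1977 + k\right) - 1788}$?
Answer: $- \frac{1}{4802} \approx -0.00020825$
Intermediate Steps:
$\frac{1}{\left(-1977 + k\right) - 1788} = \frac{1}{\left(-1977 - 1037\right) - 1788} = \frac{1}{-3014 - 1788} = \frac{1}{-4802} = - \frac{1}{4802}$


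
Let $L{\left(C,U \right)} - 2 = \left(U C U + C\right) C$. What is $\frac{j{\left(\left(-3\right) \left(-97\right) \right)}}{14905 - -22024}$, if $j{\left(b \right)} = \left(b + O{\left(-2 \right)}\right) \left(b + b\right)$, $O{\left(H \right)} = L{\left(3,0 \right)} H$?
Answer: $\frac{156558}{36929} \approx 4.2394$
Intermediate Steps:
$L{\left(C,U \right)} = 2 + C \left(C + C U^{2}\right)$ ($L{\left(C,U \right)} = 2 + \left(U C U + C\right) C = 2 + \left(C U U + C\right) C = 2 + \left(C U^{2} + C\right) C = 2 + \left(C + C U^{2}\right) C = 2 + C \left(C + C U^{2}\right)$)
$O{\left(H \right)} = 11 H$ ($O{\left(H \right)} = \left(2 + 3^{2} + 3^{2} \cdot 0^{2}\right) H = \left(2 + 9 + 9 \cdot 0\right) H = \left(2 + 9 + 0\right) H = 11 H$)
$j{\left(b \right)} = 2 b \left(-22 + b\right)$ ($j{\left(b \right)} = \left(b + 11 \left(-2\right)\right) \left(b + b\right) = \left(b - 22\right) 2 b = \left(-22 + b\right) 2 b = 2 b \left(-22 + b\right)$)
$\frac{j{\left(\left(-3\right) \left(-97\right) \right)}}{14905 - -22024} = \frac{2 \left(\left(-3\right) \left(-97\right)\right) \left(-22 - -291\right)}{14905 - -22024} = \frac{2 \cdot 291 \left(-22 + 291\right)}{14905 + 22024} = \frac{2 \cdot 291 \cdot 269}{36929} = 156558 \cdot \frac{1}{36929} = \frac{156558}{36929}$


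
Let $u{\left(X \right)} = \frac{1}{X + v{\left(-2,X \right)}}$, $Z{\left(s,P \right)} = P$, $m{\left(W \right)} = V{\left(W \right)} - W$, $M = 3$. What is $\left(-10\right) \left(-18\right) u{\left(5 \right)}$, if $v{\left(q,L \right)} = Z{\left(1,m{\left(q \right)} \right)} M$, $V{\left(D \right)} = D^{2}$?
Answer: $\frac{180}{23} \approx 7.8261$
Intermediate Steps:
$m{\left(W \right)} = W^{2} - W$
$v{\left(q,L \right)} = 3 q \left(-1 + q\right)$ ($v{\left(q,L \right)} = q \left(-1 + q\right) 3 = 3 q \left(-1 + q\right)$)
$u{\left(X \right)} = \frac{1}{18 + X}$ ($u{\left(X \right)} = \frac{1}{X + 3 \left(-2\right) \left(-1 - 2\right)} = \frac{1}{X + 3 \left(-2\right) \left(-3\right)} = \frac{1}{X + 18} = \frac{1}{18 + X}$)
$\left(-10\right) \left(-18\right) u{\left(5 \right)} = \frac{\left(-10\right) \left(-18\right)}{18 + 5} = \frac{180}{23}$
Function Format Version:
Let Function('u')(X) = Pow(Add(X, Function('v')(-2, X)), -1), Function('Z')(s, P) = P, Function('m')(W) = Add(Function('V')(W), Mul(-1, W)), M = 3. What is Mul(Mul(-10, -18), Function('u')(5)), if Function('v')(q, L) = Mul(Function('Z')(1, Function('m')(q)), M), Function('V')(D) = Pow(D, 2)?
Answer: Rational(180, 23) ≈ 7.8261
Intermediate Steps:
Function('m')(W) = Add(Pow(W, 2), Mul(-1, W))
Function('v')(q, L) = Mul(3, q, Add(-1, q)) (Function('v')(q, L) = Mul(Mul(q, Add(-1, q)), 3) = Mul(3, q, Add(-1, q)))
Function('u')(X) = Pow(Add(18, X), -1) (Function('u')(X) = Pow(Add(X, Mul(3, -2, Add(-1, -2))), -1) = Pow(Add(X, Mul(3, -2, -3)), -1) = Pow(Add(X, 18), -1) = Pow(Add(18, X), -1))
Mul(Mul(-10, -18), Function('u')(5)) = Mul(Mul(-10, -18), Pow(Add(18, 5), -1)) = Mul(180, Pow(23, -1)) = Mul(180, Rational(1, 23)) = Rational(180, 23)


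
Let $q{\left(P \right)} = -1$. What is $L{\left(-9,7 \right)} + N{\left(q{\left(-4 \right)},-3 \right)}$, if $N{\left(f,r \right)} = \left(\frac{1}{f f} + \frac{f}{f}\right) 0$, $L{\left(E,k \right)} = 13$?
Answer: $13$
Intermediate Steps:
$N{\left(f,r \right)} = 0$ ($N{\left(f,r \right)} = \left(\frac{1}{f^{2}} + 1\right) 0 = \left(1 + \frac{1}{f^{2}}\right) 0 = 0$)
$L{\left(-9,7 \right)} + N{\left(q{\left(-4 \right)},-3 \right)} = 13 + 0 = 13$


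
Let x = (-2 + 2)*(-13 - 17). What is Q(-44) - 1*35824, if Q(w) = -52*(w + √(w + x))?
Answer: -33536 - 104*I*√11 ≈ -33536.0 - 344.93*I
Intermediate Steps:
x = 0 (x = 0*(-30) = 0)
Q(w) = -52*w - 52*√w (Q(w) = -52*(w + √(w + 0)) = -52*(w + √w) = -52*w - 52*√w)
Q(-44) - 1*35824 = (-52*(-44) - 104*I*√11) - 1*35824 = (2288 - 104*I*√11) - 35824 = -33536 - 104*I*√11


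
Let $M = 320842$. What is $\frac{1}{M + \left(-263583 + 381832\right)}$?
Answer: $\frac{1}{439091} \approx 2.2774 \cdot 10^{-6}$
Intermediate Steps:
$\frac{1}{M + \left(-263583 + 381832\right)} = \frac{1}{320842 + \left(-263583 + 381832\right)} = \frac{1}{320842 + 118249} = \frac{1}{439091}$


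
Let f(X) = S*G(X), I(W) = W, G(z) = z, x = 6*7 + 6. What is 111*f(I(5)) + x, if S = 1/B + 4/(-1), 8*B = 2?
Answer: 48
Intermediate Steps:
B = ¼ (B = (⅛)*2 = ¼ ≈ 0.25000)
S = 0 (S = 1/(¼) + 4/(-1) = 1*4 + 4*(-1) = 4 - 4 = 0)
x = 48 (x = 42 + 6 = 48)
f(X) = 0 (f(X) = 0*X = 0)
111*f(I(5)) + x = 111*0 + 48 = 0 + 48 = 48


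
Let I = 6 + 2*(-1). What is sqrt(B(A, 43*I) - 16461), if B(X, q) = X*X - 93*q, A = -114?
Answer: I*sqrt(19461) ≈ 139.5*I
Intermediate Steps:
I = 4 (I = 6 - 2 = 4)
B(X, q) = X**2 - 93*q
sqrt(B(A, 43*I) - 16461) = sqrt(((-114)**2 - 3999*4) - 16461) = sqrt((12996 - 93*172) - 16461) = sqrt((12996 - 15996) - 16461) = sqrt(-3000 - 16461) = sqrt(-19461) = I*sqrt(19461)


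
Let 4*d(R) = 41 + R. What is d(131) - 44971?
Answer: -44928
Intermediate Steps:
d(R) = 41/4 + R/4 (d(R) = (41 + R)/4 = 41/4 + R/4)
d(131) - 44971 = (41/4 + (¼)*131) - 44971 = (41/4 + 131/4) - 44971 = 43 - 44971 = -44928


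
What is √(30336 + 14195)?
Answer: √44531 ≈ 211.02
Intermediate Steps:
√(30336 + 14195) = √44531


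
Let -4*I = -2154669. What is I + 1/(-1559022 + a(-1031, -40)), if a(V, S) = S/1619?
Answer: 2719253317614863/5048113316 ≈ 5.3867e+5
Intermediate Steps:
I = 2154669/4 (I = -1/4*(-2154669) = 2154669/4 ≈ 5.3867e+5)
a(V, S) = S/1619 (a(V, S) = S*(1/1619) = S/1619)
I + 1/(-1559022 + a(-1031, -40)) = 2154669/4 + 1/(-1559022 + (1/1619)*(-40)) = 2154669/4 + 1/(-1559022 - 40/1619) = 2154669/4 + 1/(-2524056658/1619) = 2154669/4 - 1619/2524056658 = 2719253317614863/5048113316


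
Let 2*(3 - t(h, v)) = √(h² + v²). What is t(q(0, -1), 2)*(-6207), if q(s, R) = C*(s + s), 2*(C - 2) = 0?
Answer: -12414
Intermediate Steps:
C = 2 (C = 2 + (½)*0 = 2 + 0 = 2)
q(s, R) = 4*s (q(s, R) = 2*(s + s) = 2*(2*s) = 4*s)
t(h, v) = 3 - √(h² + v²)/2
t(q(0, -1), 2)*(-6207) = (3 - √((4*0)² + 2²)/2)*(-6207) = (3 - √(0² + 4)/2)*(-6207) = (3 - √(0 + 4)/2)*(-6207) = (3 - √4/2)*(-6207) = (3 - ½*2)*(-6207) = (3 - 1)*(-6207) = 2*(-6207) = -12414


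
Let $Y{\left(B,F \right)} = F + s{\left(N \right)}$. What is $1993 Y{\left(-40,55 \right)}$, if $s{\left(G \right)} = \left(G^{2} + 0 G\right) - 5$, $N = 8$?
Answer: $227202$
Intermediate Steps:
$s{\left(G \right)} = -5 + G^{2}$ ($s{\left(G \right)} = \left(G^{2} + 0\right) - 5 = G^{2} - 5 = -5 + G^{2}$)
$Y{\left(B,F \right)} = 59 + F$ ($Y{\left(B,F \right)} = F - \left(5 - 8^{2}\right) = F + \left(-5 + 64\right) = F + 59 = 59 + F$)
$1993 Y{\left(-40,55 \right)} = 1993 \left(59 + 55\right) = 1993 \cdot 114 = 227202$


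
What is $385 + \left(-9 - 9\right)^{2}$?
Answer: $709$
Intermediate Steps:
$385 + \left(-9 - 9\right)^{2} = 385 + \left(-18\right)^{2} = 385 + 324 = 709$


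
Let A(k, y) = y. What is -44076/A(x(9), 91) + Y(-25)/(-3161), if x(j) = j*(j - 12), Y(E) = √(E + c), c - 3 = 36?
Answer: -44076/91 - √14/3161 ≈ -484.35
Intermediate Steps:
c = 39 (c = 3 + 36 = 39)
Y(E) = √(39 + E) (Y(E) = √(E + 39) = √(39 + E))
x(j) = j*(-12 + j)
-44076/A(x(9), 91) + Y(-25)/(-3161) = -44076/91 + √(39 - 25)/(-3161) = -44076*1/91 + √14*(-1/3161) = -44076/91 - √14/3161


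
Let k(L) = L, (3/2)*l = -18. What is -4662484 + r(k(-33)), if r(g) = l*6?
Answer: -4662556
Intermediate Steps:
l = -12 (l = (⅔)*(-18) = -12)
r(g) = -72 (r(g) = -12*6 = -72)
-4662484 + r(k(-33)) = -4662484 - 72 = -4662556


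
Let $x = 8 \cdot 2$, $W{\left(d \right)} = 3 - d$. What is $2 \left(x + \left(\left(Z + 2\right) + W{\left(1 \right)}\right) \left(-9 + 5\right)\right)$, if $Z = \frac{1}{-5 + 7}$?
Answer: $-4$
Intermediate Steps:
$x = 16$
$Z = \frac{1}{2} \approx 0.5$
$2 \left(x + \left(\left(Z + 2\right) + W{\left(1 \right)}\right) \left(-9 + 5\right)\right) = 2 \left(16 + \left(\left(\frac{1}{2} + 2\right) + \left(3 - 1\right)\right) \left(-9 + 5\right)\right) = 2 \left(16 + \left(\frac{5}{2} + \left(3 - 1\right)\right) \left(-4\right)\right) = 2 \left(16 + \left(\frac{5}{2} + 2\right) \left(-4\right)\right) = 2 \left(16 + \frac{9}{2} \left(-4\right)\right) = 2 \left(16 - 18\right) = 2 \left(-2\right) = -4$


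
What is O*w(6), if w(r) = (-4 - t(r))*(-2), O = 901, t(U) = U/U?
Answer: 9010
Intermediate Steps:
t(U) = 1
w(r) = 10 (w(r) = (-4 - 1*1)*(-2) = (-4 - 1)*(-2) = -5*(-2) = 10)
O*w(6) = 901*10 = 9010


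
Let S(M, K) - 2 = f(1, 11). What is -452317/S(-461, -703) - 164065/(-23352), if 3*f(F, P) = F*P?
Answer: -31684730647/396984 ≈ -79814.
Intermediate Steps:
f(F, P) = F*P/3 (f(F, P) = (F*P)/3 = F*P/3)
S(M, K) = 17/3 (S(M, K) = 2 + (⅓)*1*11 = 2 + 11/3 = 17/3)
-452317/S(-461, -703) - 164065/(-23352) = -452317/17/3 - 164065/(-23352) = -452317*3/17 - 164065*(-1/23352) = -1356951/17 + 164065/23352 = -31684730647/396984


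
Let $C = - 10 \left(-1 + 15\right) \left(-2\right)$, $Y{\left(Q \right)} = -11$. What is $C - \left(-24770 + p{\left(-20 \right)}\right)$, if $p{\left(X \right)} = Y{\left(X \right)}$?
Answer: $25061$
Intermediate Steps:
$p{\left(X \right)} = -11$
$C = 280$ ($C = \left(-10\right) 14 \left(-2\right) = \left(-140\right) \left(-2\right) = 280$)
$C - \left(-24770 + p{\left(-20 \right)}\right) = 280 + \left(24770 - -11\right) = 280 + \left(24770 + 11\right) = 280 + 24781 = 25061$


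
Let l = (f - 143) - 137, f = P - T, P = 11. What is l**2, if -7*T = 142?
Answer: 3031081/49 ≈ 61859.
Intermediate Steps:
T = -142/7 (T = -1/7*142 = -142/7 ≈ -20.286)
f = 219/7 (f = 11 - 1*(-142/7) = 11 + 142/7 = 219/7 ≈ 31.286)
l = -1741/7 (l = (219/7 - 143) - 137 = -782/7 - 137 = -1741/7 ≈ -248.71)
l**2 = (-1741/7)**2 = 3031081/49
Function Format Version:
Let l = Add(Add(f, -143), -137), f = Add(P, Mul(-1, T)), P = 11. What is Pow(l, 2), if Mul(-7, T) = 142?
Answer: Rational(3031081, 49) ≈ 61859.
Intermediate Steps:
T = Rational(-142, 7) (T = Mul(Rational(-1, 7), 142) = Rational(-142, 7) ≈ -20.286)
f = Rational(219, 7) (f = Add(11, Mul(-1, Rational(-142, 7))) = Add(11, Rational(142, 7)) = Rational(219, 7) ≈ 31.286)
l = Rational(-1741, 7) (l = Add(Add(Rational(219, 7), -143), -137) = Add(Rational(-782, 7), -137) = Rational(-1741, 7) ≈ -248.71)
Pow(l, 2) = Pow(Rational(-1741, 7), 2) = Rational(3031081, 49)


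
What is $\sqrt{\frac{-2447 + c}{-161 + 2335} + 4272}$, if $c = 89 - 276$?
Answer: $\frac{\sqrt{5046231189}}{1087} \approx 65.351$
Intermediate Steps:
$c = -187$ ($c = 89 - 276 = -187$)
$\sqrt{\frac{-2447 + c}{-161 + 2335} + 4272} = \sqrt{\frac{-2447 - 187}{-161 + 2335} + 4272} = \sqrt{- \frac{2634}{2174} + 4272} = \sqrt{\left(-2634\right) \frac{1}{2174} + 4272} = \sqrt{- \frac{1317}{1087} + 4272} = \sqrt{\frac{4642347}{1087}} = \frac{\sqrt{5046231189}}{1087}$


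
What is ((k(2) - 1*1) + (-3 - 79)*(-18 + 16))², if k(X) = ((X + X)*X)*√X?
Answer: 26697 + 2608*√2 ≈ 30385.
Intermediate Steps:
k(X) = 2*X^(5/2) (k(X) = ((2*X)*X)*√X = (2*X²)*√X = 2*X^(5/2))
((k(2) - 1*1) + (-3 - 79)*(-18 + 16))² = ((2*2^(5/2) - 1*1) + (-3 - 79)*(-18 + 16))² = ((2*(4*√2) - 1) - 82*(-2))² = ((8*√2 - 1) + 164)² = ((-1 + 8*√2) + 164)² = (163 + 8*√2)²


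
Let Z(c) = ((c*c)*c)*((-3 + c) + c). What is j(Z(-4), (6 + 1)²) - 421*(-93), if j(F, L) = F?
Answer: 39857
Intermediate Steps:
Z(c) = c³*(-3 + 2*c) (Z(c) = (c²*c)*(-3 + 2*c) = c³*(-3 + 2*c))
j(Z(-4), (6 + 1)²) - 421*(-93) = (-4)³*(-3 + 2*(-4)) - 421*(-93) = -64*(-3 - 8) + 39153 = -64*(-11) + 39153 = 704 + 39153 = 39857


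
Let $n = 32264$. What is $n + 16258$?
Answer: $48522$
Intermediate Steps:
$n + 16258 = 32264 + 16258 = 48522$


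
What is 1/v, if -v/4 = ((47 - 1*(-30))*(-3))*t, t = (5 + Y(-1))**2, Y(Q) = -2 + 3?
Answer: 1/33264 ≈ 3.0063e-5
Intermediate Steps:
Y(Q) = 1
t = 36 (t = (5 + 1)**2 = 6**2 = 36)
v = 33264 (v = -4*(47 - 1*(-30))*(-3)*36 = -4*(47 + 30)*(-3)*36 = -4*77*(-3)*36 = -(-924)*36 = -4*(-8316) = 33264)
1/v = 1/33264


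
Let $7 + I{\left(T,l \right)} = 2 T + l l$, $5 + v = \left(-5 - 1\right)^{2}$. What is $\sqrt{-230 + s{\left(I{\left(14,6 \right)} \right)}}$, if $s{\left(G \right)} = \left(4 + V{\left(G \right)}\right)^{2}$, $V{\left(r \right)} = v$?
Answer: $\sqrt{995} \approx 31.544$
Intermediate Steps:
$v = 31$ ($v = -5 + \left(-5 - 1\right)^{2} = -5 + \left(-6\right)^{2} = -5 + 36 = 31$)
$V{\left(r \right)} = 31$
$I{\left(T,l \right)} = -7 + l^{2} + 2 T$ ($I{\left(T,l \right)} = -7 + \left(2 T + l l\right) = -7 + \left(2 T + l^{2}\right) = -7 + \left(l^{2} + 2 T\right) = -7 + l^{2} + 2 T$)
$s{\left(G \right)} = 1225$ ($s{\left(G \right)} = \left(4 + 31\right)^{2} = 35^{2} = 1225$)
$\sqrt{-230 + s{\left(I{\left(14,6 \right)} \right)}} = \sqrt{-230 + 1225} = \sqrt{995}$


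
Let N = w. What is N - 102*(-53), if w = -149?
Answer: 5257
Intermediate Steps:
N = -149
N - 102*(-53) = -149 - 102*(-53) = -149 + 5406 = 5257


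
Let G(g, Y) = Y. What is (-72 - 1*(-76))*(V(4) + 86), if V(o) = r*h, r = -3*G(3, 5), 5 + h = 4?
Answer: 404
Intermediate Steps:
h = -1 (h = -5 + 4 = -1)
r = -15 (r = -3*5 = -15)
V(o) = 15 (V(o) = -15*(-1) = 15)
(-72 - 1*(-76))*(V(4) + 86) = (-72 - 1*(-76))*(15 + 86) = (-72 + 76)*101 = 4*101 = 404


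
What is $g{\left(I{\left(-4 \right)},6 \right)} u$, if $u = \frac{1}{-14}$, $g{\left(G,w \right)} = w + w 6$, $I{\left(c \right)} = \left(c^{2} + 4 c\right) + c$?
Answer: $-3$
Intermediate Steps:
$I{\left(c \right)} = c^{2} + 5 c$
$g{\left(G,w \right)} = 7 w$ ($g{\left(G,w \right)} = w + 6 w = 7 w$)
$u = - \frac{1}{14} \approx -0.071429$
$g{\left(I{\left(-4 \right)},6 \right)} u = 7 \cdot 6 \left(- \frac{1}{14}\right) = 42 \left(- \frac{1}{14}\right) = -3$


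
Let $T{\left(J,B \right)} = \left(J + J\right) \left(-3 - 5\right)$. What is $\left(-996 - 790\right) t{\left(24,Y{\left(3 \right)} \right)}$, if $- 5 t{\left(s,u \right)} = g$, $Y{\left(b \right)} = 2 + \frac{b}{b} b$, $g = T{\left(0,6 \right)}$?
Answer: $0$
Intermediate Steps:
$T{\left(J,B \right)} = - 16 J$ ($T{\left(J,B \right)} = 2 J \left(-8\right) = - 16 J$)
$g = 0$ ($g = \left(-16\right) 0 = 0$)
$Y{\left(b \right)} = 2 + b$ ($Y{\left(b \right)} = 2 + 1 b = 2 + b$)
$t{\left(s,u \right)} = 0$ ($t{\left(s,u \right)} = \left(- \frac{1}{5}\right) 0 = 0$)
$\left(-996 - 790\right) t{\left(24,Y{\left(3 \right)} \right)} = \left(-996 - 790\right) 0 = \left(-1786\right) 0 = 0$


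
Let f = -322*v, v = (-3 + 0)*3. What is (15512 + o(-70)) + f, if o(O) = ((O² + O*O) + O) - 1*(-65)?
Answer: 28205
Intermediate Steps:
v = -9 (v = -3*3 = -9)
f = 2898 (f = -322*(-9) = 2898)
o(O) = 65 + O + 2*O² (o(O) = ((O² + O²) + O) + 65 = (2*O² + O) + 65 = (O + 2*O²) + 65 = 65 + O + 2*O²)
(15512 + o(-70)) + f = (15512 + (65 - 70 + 2*(-70)²)) + 2898 = (15512 + (65 - 70 + 2*4900)) + 2898 = (15512 + (65 - 70 + 9800)) + 2898 = (15512 + 9795) + 2898 = 25307 + 2898 = 28205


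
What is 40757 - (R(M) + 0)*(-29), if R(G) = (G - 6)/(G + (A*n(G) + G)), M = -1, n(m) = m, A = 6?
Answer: 326259/8 ≈ 40782.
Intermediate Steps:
R(G) = (-6 + G)/(8*G) (R(G) = (G - 6)/(G + (6*G + G)) = (-6 + G)/(G + 7*G) = (-6 + G)/((8*G)) = (-6 + G)*(1/(8*G)) = (-6 + G)/(8*G))
40757 - (R(M) + 0)*(-29) = 40757 - ((1/8)*(-6 - 1)/(-1) + 0)*(-29) = 40757 - ((1/8)*(-1)*(-7) + 0)*(-29) = 40757 - (7/8 + 0)*(-29) = 40757 - 7*(-29)/8 = 40757 - 1*(-203/8) = 40757 + 203/8 = 326259/8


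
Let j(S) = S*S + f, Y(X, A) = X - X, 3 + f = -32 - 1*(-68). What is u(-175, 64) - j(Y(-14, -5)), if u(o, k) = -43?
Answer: -76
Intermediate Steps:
f = 33 (f = -3 + (-32 - 1*(-68)) = -3 + (-32 + 68) = -3 + 36 = 33)
Y(X, A) = 0
j(S) = 33 + S**2 (j(S) = S*S + 33 = S**2 + 33 = 33 + S**2)
u(-175, 64) - j(Y(-14, -5)) = -43 - (33 + 0**2) = -43 - (33 + 0) = -43 - 1*33 = -43 - 33 = -76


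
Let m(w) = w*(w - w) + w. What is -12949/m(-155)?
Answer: 12949/155 ≈ 83.542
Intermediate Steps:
m(w) = w (m(w) = w*0 + w = 0 + w = w)
-12949/m(-155) = -12949/(-155) = -12949*(-1/155) = 12949/155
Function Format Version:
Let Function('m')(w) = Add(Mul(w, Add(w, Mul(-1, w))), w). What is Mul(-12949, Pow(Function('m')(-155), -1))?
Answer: Rational(12949, 155) ≈ 83.542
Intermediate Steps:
Function('m')(w) = w (Function('m')(w) = Add(Mul(w, 0), w) = Add(0, w) = w)
Mul(-12949, Pow(Function('m')(-155), -1)) = Mul(-12949, Pow(-155, -1)) = Mul(-12949, Rational(-1, 155)) = Rational(12949, 155)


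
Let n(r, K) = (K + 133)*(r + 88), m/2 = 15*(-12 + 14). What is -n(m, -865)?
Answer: 108336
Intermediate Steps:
m = 60 (m = 2*(15*(-12 + 14)) = 2*(15*2) = 2*30 = 60)
n(r, K) = (88 + r)*(133 + K) (n(r, K) = (133 + K)*(88 + r) = (88 + r)*(133 + K))
-n(m, -865) = -(11704 + 88*(-865) + 133*60 - 865*60) = -(11704 - 76120 + 7980 - 51900) = -1*(-108336) = 108336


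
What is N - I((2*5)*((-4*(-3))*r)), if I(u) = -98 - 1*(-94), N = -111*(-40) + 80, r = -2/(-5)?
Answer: 4524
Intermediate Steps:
r = 2/5 (r = -2*(-1/5) = 2/5 ≈ 0.40000)
N = 4520 (N = 4440 + 80 = 4520)
I(u) = -4 (I(u) = -98 + 94 = -4)
N - I((2*5)*((-4*(-3))*r)) = 4520 - 1*(-4) = 4520 + 4 = 4524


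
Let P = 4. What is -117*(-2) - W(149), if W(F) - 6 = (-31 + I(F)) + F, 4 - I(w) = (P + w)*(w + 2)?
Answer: 23209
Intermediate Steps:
I(w) = 4 - (2 + w)*(4 + w) (I(w) = 4 - (4 + w)*(w + 2) = 4 - (4 + w)*(2 + w) = 4 - (2 + w)*(4 + w))
W(F) = -29 - F² - 5*F (W(F) = 6 + ((-31 + (-4 - F² - 6*F)) + F) = 6 + ((-35 - F² - 6*F) + F) = 6 + (-35 - F² - 5*F) = -29 - F² - 5*F)
-117*(-2) - W(149) = -117*(-2) - (-29 - 1*149² - 5*149) = 234 - (-29 - 1*22201 - 745) = 234 - (-29 - 22201 - 745) = 234 - 1*(-22975) = 234 + 22975 = 23209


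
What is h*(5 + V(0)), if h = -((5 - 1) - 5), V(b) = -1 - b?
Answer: 4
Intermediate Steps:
h = 1 (h = -(4 - 5) = -1*(-1) = 1)
h*(5 + V(0)) = 1*(5 + (-1 - 1*0)) = 1*(5 + (-1 + 0)) = 1*(5 - 1) = 1*4 = 4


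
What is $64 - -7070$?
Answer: $7134$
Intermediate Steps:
$64 - -7070 = 64 + 7070 = 7134$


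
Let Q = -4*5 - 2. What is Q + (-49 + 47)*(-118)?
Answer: 214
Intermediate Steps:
Q = -22 (Q = -20 - 2 = -22)
Q + (-49 + 47)*(-118) = -22 + (-49 + 47)*(-118) = -22 - 2*(-118) = -22 + 236 = 214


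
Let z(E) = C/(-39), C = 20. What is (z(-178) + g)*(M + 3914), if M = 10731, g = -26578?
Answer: -15180450490/39 ≈ -3.8924e+8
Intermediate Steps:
z(E) = -20/39 (z(E) = 20/(-39) = 20*(-1/39) = -20/39)
(z(-178) + g)*(M + 3914) = (-20/39 - 26578)*(10731 + 3914) = -1036562/39*14645 = -15180450490/39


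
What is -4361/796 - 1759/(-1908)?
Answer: -432539/94923 ≈ -4.5567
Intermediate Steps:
-4361/796 - 1759/(-1908) = -4361*1/796 - 1759*(-1/1908) = -4361/796 + 1759/1908 = -432539/94923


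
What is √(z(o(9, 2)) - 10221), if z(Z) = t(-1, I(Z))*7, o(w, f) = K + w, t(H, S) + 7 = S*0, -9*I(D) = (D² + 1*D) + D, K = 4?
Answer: I*√10270 ≈ 101.34*I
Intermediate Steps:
I(D) = -2*D/9 - D²/9 (I(D) = -((D² + 1*D) + D)/9 = -((D² + D) + D)/9 = -((D + D²) + D)/9 = -(D² + 2*D)/9 = -2*D/9 - D²/9)
t(H, S) = -7 (t(H, S) = -7 + S*0 = -7 + 0 = -7)
o(w, f) = 4 + w
z(Z) = -49 (z(Z) = -7*7 = -49)
√(z(o(9, 2)) - 10221) = √(-49 - 10221) = √(-10270) = I*√10270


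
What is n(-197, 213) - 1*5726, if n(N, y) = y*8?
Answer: -4022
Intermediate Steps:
n(N, y) = 8*y
n(-197, 213) - 1*5726 = 8*213 - 1*5726 = 1704 - 5726 = -4022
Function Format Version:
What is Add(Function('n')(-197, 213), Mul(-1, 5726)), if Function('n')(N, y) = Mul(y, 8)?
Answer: -4022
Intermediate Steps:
Function('n')(N, y) = Mul(8, y)
Add(Function('n')(-197, 213), Mul(-1, 5726)) = Add(Mul(8, 213), Mul(-1, 5726)) = Add(1704, -5726) = -4022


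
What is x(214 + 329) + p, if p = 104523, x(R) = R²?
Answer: 399372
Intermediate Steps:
x(214 + 329) + p = (214 + 329)² + 104523 = 543² + 104523 = 294849 + 104523 = 399372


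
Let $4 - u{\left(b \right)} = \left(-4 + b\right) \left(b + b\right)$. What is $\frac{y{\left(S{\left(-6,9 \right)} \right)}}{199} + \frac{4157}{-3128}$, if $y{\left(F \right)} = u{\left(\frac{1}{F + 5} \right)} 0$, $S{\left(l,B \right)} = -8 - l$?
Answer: $- \frac{4157}{3128} \approx -1.329$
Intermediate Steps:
$u{\left(b \right)} = 4 - 2 b \left(-4 + b\right)$ ($u{\left(b \right)} = 4 - \left(-4 + b\right) \left(b + b\right) = 4 - \left(-4 + b\right) 2 b = 4 - 2 b \left(-4 + b\right)$)
$y{\left(F \right)} = 0$ ($y{\left(F \right)} = \left(4 - 2 \left(\frac{1}{F + 5}\right)^{2} + \frac{8}{F + 5}\right) 0 = \left(4 - 2 \left(\frac{1}{5 + F}\right)^{2} + \frac{8}{5 + F}\right) 0 = \left(4 - \frac{2}{\left(5 + F\right)^{2}} + \frac{8}{5 + F}\right) 0 = 0$)
$\frac{y{\left(S{\left(-6,9 \right)} \right)}}{199} + \frac{4157}{-3128} = \frac{0}{199} + \frac{4157}{-3128} = 0 \cdot \frac{1}{199} + 4157 \left(- \frac{1}{3128}\right) = 0 - \frac{4157}{3128} = - \frac{4157}{3128}$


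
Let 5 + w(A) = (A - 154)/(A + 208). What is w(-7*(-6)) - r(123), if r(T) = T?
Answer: -16056/125 ≈ -128.45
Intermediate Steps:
w(A) = -5 + (-154 + A)/(208 + A) (w(A) = -5 + (A - 154)/(A + 208) = -5 + (-154 + A)/(208 + A))
w(-7*(-6)) - r(123) = 2*(-597 - (-14)*(-6))/(208 - 7*(-6)) - 1*123 = 2*(-597 - 2*42)/(208 + 42) - 123 = 2*(-597 - 84)/250 - 123 = 2*(1/250)*(-681) - 123 = -681/125 - 123 = -16056/125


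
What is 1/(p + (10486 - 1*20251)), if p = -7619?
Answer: -1/17384 ≈ -5.7524e-5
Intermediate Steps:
1/(p + (10486 - 1*20251)) = 1/(-7619 + (10486 - 1*20251)) = 1/(-7619 + (10486 - 20251)) = 1/(-7619 - 9765) = 1/(-17384) = -1/17384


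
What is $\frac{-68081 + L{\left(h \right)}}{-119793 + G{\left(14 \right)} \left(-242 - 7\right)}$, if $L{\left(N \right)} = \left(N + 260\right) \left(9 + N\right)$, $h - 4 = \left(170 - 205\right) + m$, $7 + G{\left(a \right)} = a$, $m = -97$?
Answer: $\frac{83789}{121536} \approx 0.68942$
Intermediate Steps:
$G{\left(a \right)} = -7 + a$
$h = -128$ ($h = 4 + \left(\left(170 - 205\right) - 97\right) = 4 - 132 = -128$)
$L{\left(N \right)} = \left(9 + N\right) \left(260 + N\right)$ ($L{\left(N \right)} = \left(260 + N\right) \left(9 + N\right) = \left(9 + N\right) \left(260 + N\right)$)
$\frac{-68081 + L{\left(h \right)}}{-119793 + G{\left(14 \right)} \left(-242 - 7\right)} = \frac{-68081 + \left(2340 + \left(-128\right)^{2} + 269 \left(-128\right)\right)}{-119793 + \left(-7 + 14\right) \left(-242 - 7\right)} = \frac{-68081 + \left(2340 + 16384 - 34432\right)}{-119793 + 7 \left(-249\right)} = \frac{-68081 - 15708}{-119793 - 1743} = - \frac{83789}{-121536} = \left(-83789\right) \left(- \frac{1}{121536}\right) = \frac{83789}{121536}$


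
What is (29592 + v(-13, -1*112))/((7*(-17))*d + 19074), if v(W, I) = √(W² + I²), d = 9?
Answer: 9864/6001 + √12713/18003 ≈ 1.6500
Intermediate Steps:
v(W, I) = √(I² + W²)
(29592 + v(-13, -1*112))/((7*(-17))*d + 19074) = (29592 + √((-1*112)² + (-13)²))/((7*(-17))*9 + 19074) = (29592 + √((-112)² + 169))/(-119*9 + 19074) = (29592 + √(12544 + 169))/(-1071 + 19074) = (29592 + √12713)/18003 = (29592 + √12713)*(1/18003) = 9864/6001 + √12713/18003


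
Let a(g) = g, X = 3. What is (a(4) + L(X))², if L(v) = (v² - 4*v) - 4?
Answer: 9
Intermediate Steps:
L(v) = -4 + v² - 4*v
(a(4) + L(X))² = (4 + (-4 + 3² - 4*3))² = (4 + (-4 + 9 - 12))² = (4 - 7)² = (-3)² = 9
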